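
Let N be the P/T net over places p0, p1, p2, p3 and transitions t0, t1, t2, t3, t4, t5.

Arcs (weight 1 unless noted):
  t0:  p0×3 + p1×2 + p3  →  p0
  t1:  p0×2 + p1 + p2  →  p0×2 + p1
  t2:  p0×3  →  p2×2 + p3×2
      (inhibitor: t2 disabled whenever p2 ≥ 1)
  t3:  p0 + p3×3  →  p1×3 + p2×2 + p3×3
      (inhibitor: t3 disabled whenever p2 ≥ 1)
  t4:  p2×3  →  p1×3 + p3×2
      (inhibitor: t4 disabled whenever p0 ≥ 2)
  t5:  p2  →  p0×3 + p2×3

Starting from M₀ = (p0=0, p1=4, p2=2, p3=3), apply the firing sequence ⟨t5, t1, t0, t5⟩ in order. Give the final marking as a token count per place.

step 1: fire t5:  (p0=0, p1=4, p2=2, p3=3) → (p0=3, p1=4, p2=4, p3=3)
step 2: fire t1:  (p0=3, p1=4, p2=4, p3=3) → (p0=3, p1=4, p2=3, p3=3)
step 3: fire t0:  (p0=3, p1=4, p2=3, p3=3) → (p0=1, p1=2, p2=3, p3=2)
step 4: fire t5:  (p0=1, p1=2, p2=3, p3=2) → (p0=4, p1=2, p2=5, p3=2)

(p0=4, p1=2, p2=5, p3=2)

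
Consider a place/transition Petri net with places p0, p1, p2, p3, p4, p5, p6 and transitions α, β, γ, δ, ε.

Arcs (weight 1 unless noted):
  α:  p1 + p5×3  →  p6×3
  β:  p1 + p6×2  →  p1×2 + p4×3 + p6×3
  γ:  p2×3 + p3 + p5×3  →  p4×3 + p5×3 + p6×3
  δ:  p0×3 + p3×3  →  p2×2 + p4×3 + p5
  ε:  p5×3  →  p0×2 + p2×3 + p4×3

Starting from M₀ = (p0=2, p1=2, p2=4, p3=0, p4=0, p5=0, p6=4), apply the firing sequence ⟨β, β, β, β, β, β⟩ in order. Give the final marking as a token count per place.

step 1: fire β:  (p0=2, p1=2, p2=4, p3=0, p4=0, p5=0, p6=4) → (p0=2, p1=3, p2=4, p3=0, p4=3, p5=0, p6=5)
step 2: fire β:  (p0=2, p1=3, p2=4, p3=0, p4=3, p5=0, p6=5) → (p0=2, p1=4, p2=4, p3=0, p4=6, p5=0, p6=6)
step 3: fire β:  (p0=2, p1=4, p2=4, p3=0, p4=6, p5=0, p6=6) → (p0=2, p1=5, p2=4, p3=0, p4=9, p5=0, p6=7)
step 4: fire β:  (p0=2, p1=5, p2=4, p3=0, p4=9, p5=0, p6=7) → (p0=2, p1=6, p2=4, p3=0, p4=12, p5=0, p6=8)
step 5: fire β:  (p0=2, p1=6, p2=4, p3=0, p4=12, p5=0, p6=8) → (p0=2, p1=7, p2=4, p3=0, p4=15, p5=0, p6=9)
step 6: fire β:  (p0=2, p1=7, p2=4, p3=0, p4=15, p5=0, p6=9) → (p0=2, p1=8, p2=4, p3=0, p4=18, p5=0, p6=10)

(p0=2, p1=8, p2=4, p3=0, p4=18, p5=0, p6=10)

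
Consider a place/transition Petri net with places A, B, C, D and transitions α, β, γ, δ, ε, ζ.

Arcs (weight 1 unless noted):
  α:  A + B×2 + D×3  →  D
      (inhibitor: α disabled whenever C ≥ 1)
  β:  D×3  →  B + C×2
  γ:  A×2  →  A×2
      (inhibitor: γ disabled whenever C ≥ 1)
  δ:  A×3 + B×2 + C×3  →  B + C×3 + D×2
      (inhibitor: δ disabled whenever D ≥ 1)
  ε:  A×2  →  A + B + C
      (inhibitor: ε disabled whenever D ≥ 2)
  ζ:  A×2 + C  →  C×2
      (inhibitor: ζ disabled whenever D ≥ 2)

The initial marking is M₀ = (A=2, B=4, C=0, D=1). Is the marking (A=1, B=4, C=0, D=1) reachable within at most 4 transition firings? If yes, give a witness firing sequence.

NO — not reachable within 4 firings

depth 0: 1 marking
depth 1: 2 markings reached so far
depth 2: 2 markings reached so far
(frontier empty at depth 2; search complete)
target is not among the 2 markings reachable within 4 steps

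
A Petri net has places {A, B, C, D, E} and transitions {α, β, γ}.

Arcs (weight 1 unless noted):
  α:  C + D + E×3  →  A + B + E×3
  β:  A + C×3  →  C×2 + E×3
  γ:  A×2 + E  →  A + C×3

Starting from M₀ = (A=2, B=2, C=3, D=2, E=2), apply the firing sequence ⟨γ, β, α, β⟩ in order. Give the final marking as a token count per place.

step 1: fire γ:  (A=2, B=2, C=3, D=2, E=2) → (A=1, B=2, C=6, D=2, E=1)
step 2: fire β:  (A=1, B=2, C=6, D=2, E=1) → (A=0, B=2, C=5, D=2, E=4)
step 3: fire α:  (A=0, B=2, C=5, D=2, E=4) → (A=1, B=3, C=4, D=1, E=4)
step 4: fire β:  (A=1, B=3, C=4, D=1, E=4) → (A=0, B=3, C=3, D=1, E=7)

(A=0, B=3, C=3, D=1, E=7)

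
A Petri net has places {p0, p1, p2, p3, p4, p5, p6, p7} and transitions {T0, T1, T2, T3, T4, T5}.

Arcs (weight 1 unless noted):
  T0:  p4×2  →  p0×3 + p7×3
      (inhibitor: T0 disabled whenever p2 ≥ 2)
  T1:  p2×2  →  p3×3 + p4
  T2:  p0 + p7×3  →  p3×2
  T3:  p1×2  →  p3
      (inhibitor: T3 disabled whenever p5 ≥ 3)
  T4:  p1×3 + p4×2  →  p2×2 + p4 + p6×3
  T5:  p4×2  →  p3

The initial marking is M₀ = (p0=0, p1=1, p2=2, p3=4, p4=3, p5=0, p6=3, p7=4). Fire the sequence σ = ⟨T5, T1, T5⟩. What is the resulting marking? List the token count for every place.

(p0=0, p1=1, p2=0, p3=9, p4=0, p5=0, p6=3, p7=4)

step 1: fire T5:  (p0=0, p1=1, p2=2, p3=4, p4=3, p5=0, p6=3, p7=4) → (p0=0, p1=1, p2=2, p3=5, p4=1, p5=0, p6=3, p7=4)
step 2: fire T1:  (p0=0, p1=1, p2=2, p3=5, p4=1, p5=0, p6=3, p7=4) → (p0=0, p1=1, p2=0, p3=8, p4=2, p5=0, p6=3, p7=4)
step 3: fire T5:  (p0=0, p1=1, p2=0, p3=8, p4=2, p5=0, p6=3, p7=4) → (p0=0, p1=1, p2=0, p3=9, p4=0, p5=0, p6=3, p7=4)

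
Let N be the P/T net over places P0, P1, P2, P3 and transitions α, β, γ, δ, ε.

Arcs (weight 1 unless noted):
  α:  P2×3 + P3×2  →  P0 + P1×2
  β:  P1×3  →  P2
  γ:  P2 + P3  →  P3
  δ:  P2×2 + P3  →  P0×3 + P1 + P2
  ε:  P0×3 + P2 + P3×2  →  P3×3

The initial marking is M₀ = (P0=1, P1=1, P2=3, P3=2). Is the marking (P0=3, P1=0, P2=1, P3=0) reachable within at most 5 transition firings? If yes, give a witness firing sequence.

depth 0: 1 marking
depth 1: 4 markings reached so far
depth 2: 8 markings reached so far
depth 3: 11 markings reached so far
depth 4: 11 markings reached so far
(frontier empty at depth 4; search complete)
target is not among the 11 markings reachable within 5 steps

NO — not reachable within 5 firings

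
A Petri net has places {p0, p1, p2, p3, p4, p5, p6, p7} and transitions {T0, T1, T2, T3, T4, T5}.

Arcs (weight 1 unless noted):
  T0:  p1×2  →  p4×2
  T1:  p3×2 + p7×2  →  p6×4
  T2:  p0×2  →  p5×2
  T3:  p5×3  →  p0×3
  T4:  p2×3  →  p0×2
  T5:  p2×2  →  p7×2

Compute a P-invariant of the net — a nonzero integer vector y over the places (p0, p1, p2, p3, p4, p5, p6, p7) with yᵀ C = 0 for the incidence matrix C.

Incidence matrix C (rows=places, cols=transitions):
       T0   T1   T2   T3   T4   T5
   p0   0    0   -2    3    2    0
   p1  -2    0    0    0    0    0
   p2   0    0    0    0   -3   -2
   p3   0   -2    0    0    0    0
   p4   2    0    0    0    0    0
   p5   0    0    2   -3    0    0
   p6   0    4    0    0    0    0
   p7   0   -2    0    0    0    2

Candidate y = [0, 1, 0, 0, 1, 0, 0, 0]; check y·C column-wise:
  col T0: 1·-2 + 1·2 = 0
  col T1: 1·0 + 0·-2 + 1·0 + 0·4 + 0·-2 = 0
  col T2: 0·-2 + 1·0 + 1·0 + 0·2 = 0
  col T3: 0·3 + 1·0 + 1·0 + 0·-3 = 0
  col T4: 0·2 + 1·0 + 0·-3 + 1·0 = 0
  col T5: 1·0 + 0·-2 + 1·0 + 0·2 = 0

y = (p0:0, p1:1, p2:0, p3:0, p4:1, p5:0, p6:0, p7:0)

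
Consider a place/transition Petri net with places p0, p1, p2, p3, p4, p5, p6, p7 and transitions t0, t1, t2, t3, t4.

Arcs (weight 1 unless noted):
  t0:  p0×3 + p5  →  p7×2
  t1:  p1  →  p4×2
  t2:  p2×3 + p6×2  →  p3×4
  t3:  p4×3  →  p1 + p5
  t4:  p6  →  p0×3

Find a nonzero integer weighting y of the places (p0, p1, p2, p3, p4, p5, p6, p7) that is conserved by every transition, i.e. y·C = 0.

y = (p0:0, p1:0, p2:4, p3:3, p4:0, p5:0, p6:0, p7:0)

Incidence matrix C (rows=places, cols=transitions):
       t0   t1   t2   t3   t4
   p0  -3    0    0    0    3
   p1   0   -1    0    1    0
   p2   0    0   -3    0    0
   p3   0    0    4    0    0
   p4   0    2    0   -3    0
   p5  -1    0    0    1    0
   p6   0    0   -2    0   -1
   p7   2    0    0    0    0

Candidate y = [0, 0, 4, 3, 0, 0, 0, 0]; check y·C column-wise:
  col t0: 0·-3 + 4·0 + 3·0 + 0·-1 + 0·2 = 0
  col t1: 0·-1 + 4·0 + 3·0 + 0·2 = 0
  col t2: 4·-3 + 3·4 + 0·-2 = 0
  col t3: 0·1 + 4·0 + 3·0 + 0·-3 + 0·1 = 0
  col t4: 0·3 + 4·0 + 3·0 + 0·-1 = 0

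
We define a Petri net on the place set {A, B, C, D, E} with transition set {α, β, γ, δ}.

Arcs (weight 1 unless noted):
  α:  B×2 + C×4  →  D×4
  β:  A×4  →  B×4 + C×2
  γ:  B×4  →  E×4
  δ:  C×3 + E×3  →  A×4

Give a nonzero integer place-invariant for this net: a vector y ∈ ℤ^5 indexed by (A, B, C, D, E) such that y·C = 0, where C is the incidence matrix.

y = (A:3, B:2, C:2, D:3, E:2)

Incidence matrix C (rows=places, cols=transitions):
        α    β    γ    δ
    A   0   -4    0    4
    B  -2    4   -4    0
    C  -4    2    0   -3
    D   4    0    0    0
    E   0    0    4   -3

Candidate y = [3, 2, 2, 3, 2]; check y·C column-wise:
  col α: 3·0 + 2·-2 + 2·-4 + 3·4 + 2·0 = 0
  col β: 3·-4 + 2·4 + 2·2 + 3·0 + 2·0 = 0
  col γ: 3·0 + 2·-4 + 2·0 + 3·0 + 2·4 = 0
  col δ: 3·4 + 2·0 + 2·-3 + 3·0 + 2·-3 = 0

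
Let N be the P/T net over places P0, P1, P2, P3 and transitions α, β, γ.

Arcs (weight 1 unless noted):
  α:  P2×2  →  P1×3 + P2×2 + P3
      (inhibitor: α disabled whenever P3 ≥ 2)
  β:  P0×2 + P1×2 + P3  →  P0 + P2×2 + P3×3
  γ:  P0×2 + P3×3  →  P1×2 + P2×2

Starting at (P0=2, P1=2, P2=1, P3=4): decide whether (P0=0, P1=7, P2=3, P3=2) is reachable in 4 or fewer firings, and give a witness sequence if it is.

YES — reachable via ⟨γ, α⟩ (2 firings)

step 1: fire γ:  (P0=2, P1=2, P2=1, P3=4) → (P0=0, P1=4, P2=3, P3=1)
step 2: fire α:  (P0=0, P1=4, P2=3, P3=1) → (P0=0, P1=7, P2=3, P3=2)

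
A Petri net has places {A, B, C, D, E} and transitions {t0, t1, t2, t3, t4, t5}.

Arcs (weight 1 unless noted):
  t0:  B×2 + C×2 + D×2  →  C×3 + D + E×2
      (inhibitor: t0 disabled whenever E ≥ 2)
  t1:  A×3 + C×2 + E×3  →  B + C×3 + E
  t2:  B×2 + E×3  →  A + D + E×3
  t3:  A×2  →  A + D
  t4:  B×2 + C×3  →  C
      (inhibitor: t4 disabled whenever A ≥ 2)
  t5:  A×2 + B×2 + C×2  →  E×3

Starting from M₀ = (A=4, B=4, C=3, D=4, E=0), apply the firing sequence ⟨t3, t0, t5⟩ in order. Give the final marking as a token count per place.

(A=1, B=0, C=2, D=4, E=5)

step 1: fire t3:  (A=4, B=4, C=3, D=4, E=0) → (A=3, B=4, C=3, D=5, E=0)
step 2: fire t0:  (A=3, B=4, C=3, D=5, E=0) → (A=3, B=2, C=4, D=4, E=2)
step 3: fire t5:  (A=3, B=2, C=4, D=4, E=2) → (A=1, B=0, C=2, D=4, E=5)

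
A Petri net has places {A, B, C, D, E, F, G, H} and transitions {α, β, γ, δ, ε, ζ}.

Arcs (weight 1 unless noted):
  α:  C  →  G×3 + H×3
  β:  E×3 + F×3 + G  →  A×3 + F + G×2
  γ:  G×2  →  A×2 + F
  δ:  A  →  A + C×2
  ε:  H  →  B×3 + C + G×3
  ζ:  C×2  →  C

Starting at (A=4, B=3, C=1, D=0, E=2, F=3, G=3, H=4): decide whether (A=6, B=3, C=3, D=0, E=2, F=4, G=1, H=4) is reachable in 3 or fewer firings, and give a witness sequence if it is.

YES — reachable via ⟨γ, δ⟩ (2 firings)

step 1: fire γ:  (A=4, B=3, C=1, D=0, E=2, F=3, G=3, H=4) → (A=6, B=3, C=1, D=0, E=2, F=4, G=1, H=4)
step 2: fire δ:  (A=6, B=3, C=1, D=0, E=2, F=4, G=1, H=4) → (A=6, B=3, C=3, D=0, E=2, F=4, G=1, H=4)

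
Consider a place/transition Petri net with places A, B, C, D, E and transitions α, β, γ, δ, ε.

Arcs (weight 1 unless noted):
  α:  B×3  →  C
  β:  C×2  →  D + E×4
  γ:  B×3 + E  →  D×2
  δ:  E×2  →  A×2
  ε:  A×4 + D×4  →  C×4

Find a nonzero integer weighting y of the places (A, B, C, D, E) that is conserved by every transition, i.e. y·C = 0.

Incidence matrix C (rows=places, cols=transitions):
        α    β    γ    δ    ε
    A   0    0    0    2   -4
    B  -3    0   -3    0    0
    C   1   -2    0    0    4
    D   0    1    2    0   -4
    E   0    4   -1   -2    0

Candidate y = [1, 1, 3, 2, 1]; check y·C column-wise:
  col α: 1·0 + 1·-3 + 3·1 + 2·0 + 1·0 = 0
  col β: 1·0 + 1·0 + 3·-2 + 2·1 + 1·4 = 0
  col γ: 1·0 + 1·-3 + 3·0 + 2·2 + 1·-1 = 0
  col δ: 1·2 + 1·0 + 3·0 + 2·0 + 1·-2 = 0
  col ε: 1·-4 + 1·0 + 3·4 + 2·-4 + 1·0 = 0

y = (A:1, B:1, C:3, D:2, E:1)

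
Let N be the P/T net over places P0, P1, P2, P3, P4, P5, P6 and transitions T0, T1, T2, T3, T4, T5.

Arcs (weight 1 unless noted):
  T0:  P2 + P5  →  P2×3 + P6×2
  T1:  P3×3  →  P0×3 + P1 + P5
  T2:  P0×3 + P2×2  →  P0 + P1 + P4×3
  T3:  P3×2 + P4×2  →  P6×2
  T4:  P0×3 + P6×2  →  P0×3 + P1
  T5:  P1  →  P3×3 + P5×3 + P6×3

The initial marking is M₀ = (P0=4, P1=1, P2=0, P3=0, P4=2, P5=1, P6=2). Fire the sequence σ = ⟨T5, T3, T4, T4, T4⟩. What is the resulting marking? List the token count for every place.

(P0=4, P1=3, P2=0, P3=1, P4=0, P5=4, P6=1)

step 1: fire T5:  (P0=4, P1=1, P2=0, P3=0, P4=2, P5=1, P6=2) → (P0=4, P1=0, P2=0, P3=3, P4=2, P5=4, P6=5)
step 2: fire T3:  (P0=4, P1=0, P2=0, P3=3, P4=2, P5=4, P6=5) → (P0=4, P1=0, P2=0, P3=1, P4=0, P5=4, P6=7)
step 3: fire T4:  (P0=4, P1=0, P2=0, P3=1, P4=0, P5=4, P6=7) → (P0=4, P1=1, P2=0, P3=1, P4=0, P5=4, P6=5)
step 4: fire T4:  (P0=4, P1=1, P2=0, P3=1, P4=0, P5=4, P6=5) → (P0=4, P1=2, P2=0, P3=1, P4=0, P5=4, P6=3)
step 5: fire T4:  (P0=4, P1=2, P2=0, P3=1, P4=0, P5=4, P6=3) → (P0=4, P1=3, P2=0, P3=1, P4=0, P5=4, P6=1)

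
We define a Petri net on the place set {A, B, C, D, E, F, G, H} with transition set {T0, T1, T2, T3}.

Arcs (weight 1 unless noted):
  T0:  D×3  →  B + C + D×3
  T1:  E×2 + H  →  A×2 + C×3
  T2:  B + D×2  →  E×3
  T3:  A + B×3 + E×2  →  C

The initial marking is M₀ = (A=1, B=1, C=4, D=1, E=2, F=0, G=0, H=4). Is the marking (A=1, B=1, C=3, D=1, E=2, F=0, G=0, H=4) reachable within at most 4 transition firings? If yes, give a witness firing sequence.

depth 0: 1 marking
depth 1: 2 markings reached so far
depth 2: 2 markings reached so far
(frontier empty at depth 2; search complete)
target is not among the 2 markings reachable within 4 steps

NO — not reachable within 4 firings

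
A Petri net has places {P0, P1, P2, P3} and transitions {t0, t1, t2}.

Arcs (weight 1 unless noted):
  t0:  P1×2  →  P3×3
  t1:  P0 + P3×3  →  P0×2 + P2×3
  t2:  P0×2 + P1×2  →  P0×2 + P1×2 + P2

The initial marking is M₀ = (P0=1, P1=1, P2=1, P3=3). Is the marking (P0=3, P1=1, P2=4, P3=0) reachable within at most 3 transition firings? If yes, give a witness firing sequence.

NO — not reachable within 3 firings

depth 0: 1 marking
depth 1: 2 markings reached so far
depth 2: 2 markings reached so far
(frontier empty at depth 2; search complete)
target is not among the 2 markings reachable within 3 steps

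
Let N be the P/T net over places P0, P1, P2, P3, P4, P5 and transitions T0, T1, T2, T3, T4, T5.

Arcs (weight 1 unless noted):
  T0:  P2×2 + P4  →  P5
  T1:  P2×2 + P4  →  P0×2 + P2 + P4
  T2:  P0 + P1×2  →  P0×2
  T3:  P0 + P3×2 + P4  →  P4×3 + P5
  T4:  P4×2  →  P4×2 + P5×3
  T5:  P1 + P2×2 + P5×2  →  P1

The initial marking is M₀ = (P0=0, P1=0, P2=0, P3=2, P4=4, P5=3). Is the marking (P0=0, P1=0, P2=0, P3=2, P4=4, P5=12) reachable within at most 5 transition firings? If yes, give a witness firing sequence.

YES — reachable via ⟨T4, T4, T4⟩ (3 firings)

step 1: fire T4:  (P0=0, P1=0, P2=0, P3=2, P4=4, P5=3) → (P0=0, P1=0, P2=0, P3=2, P4=4, P5=6)
step 2: fire T4:  (P0=0, P1=0, P2=0, P3=2, P4=4, P5=6) → (P0=0, P1=0, P2=0, P3=2, P4=4, P5=9)
step 3: fire T4:  (P0=0, P1=0, P2=0, P3=2, P4=4, P5=9) → (P0=0, P1=0, P2=0, P3=2, P4=4, P5=12)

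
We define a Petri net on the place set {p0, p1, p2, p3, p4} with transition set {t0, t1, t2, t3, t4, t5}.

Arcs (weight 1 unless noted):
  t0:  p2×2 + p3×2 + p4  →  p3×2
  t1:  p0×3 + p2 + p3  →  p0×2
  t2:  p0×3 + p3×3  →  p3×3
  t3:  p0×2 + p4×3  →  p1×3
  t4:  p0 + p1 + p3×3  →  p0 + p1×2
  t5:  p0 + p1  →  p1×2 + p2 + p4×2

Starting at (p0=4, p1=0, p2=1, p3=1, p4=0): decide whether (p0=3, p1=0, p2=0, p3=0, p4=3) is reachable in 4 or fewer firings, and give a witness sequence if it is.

depth 0: 1 marking
depth 1: 2 markings reached so far
depth 2: 2 markings reached so far
(frontier empty at depth 2; search complete)
target is not among the 2 markings reachable within 4 steps

NO — not reachable within 4 firings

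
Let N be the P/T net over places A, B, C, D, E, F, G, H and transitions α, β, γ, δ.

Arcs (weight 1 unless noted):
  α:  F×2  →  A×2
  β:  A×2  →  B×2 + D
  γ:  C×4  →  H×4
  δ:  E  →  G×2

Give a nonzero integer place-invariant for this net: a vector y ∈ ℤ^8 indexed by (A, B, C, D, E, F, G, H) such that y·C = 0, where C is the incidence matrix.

y = (A:0, B:1, C:0, D:-2, E:0, F:0, G:0, H:0)

Incidence matrix C (rows=places, cols=transitions):
        α    β    γ    δ
    A   2   -2    0    0
    B   0    2    0    0
    C   0    0   -4    0
    D   0    1    0    0
    E   0    0    0   -1
    F  -2    0    0    0
    G   0    0    0    2
    H   0    0    4    0

Candidate y = [0, 1, 0, -2, 0, 0, 0, 0]; check y·C column-wise:
  col α: 0·2 + 1·0 + -2·0 + 0·-2 = 0
  col β: 0·-2 + 1·2 + -2·1 = 0
  col γ: 1·0 + 0·-4 + -2·0 + 0·4 = 0
  col δ: 1·0 + -2·0 + 0·-1 + 0·2 = 0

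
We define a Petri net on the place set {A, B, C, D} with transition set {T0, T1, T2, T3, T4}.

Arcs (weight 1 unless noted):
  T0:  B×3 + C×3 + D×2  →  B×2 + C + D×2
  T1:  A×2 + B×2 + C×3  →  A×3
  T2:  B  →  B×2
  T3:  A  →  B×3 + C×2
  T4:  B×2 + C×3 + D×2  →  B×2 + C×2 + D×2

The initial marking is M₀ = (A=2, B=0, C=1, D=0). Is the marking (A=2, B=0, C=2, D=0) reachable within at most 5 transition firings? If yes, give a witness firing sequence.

depth 0: 1 marking
depth 1: 2 markings reached so far
depth 2: 4 markings reached so far
depth 3: 6 markings reached so far
depth 4: 8 markings reached so far
depth 5: 10 markings reached so far
target is not among the 10 markings reachable within 5 steps

NO — not reachable within 5 firings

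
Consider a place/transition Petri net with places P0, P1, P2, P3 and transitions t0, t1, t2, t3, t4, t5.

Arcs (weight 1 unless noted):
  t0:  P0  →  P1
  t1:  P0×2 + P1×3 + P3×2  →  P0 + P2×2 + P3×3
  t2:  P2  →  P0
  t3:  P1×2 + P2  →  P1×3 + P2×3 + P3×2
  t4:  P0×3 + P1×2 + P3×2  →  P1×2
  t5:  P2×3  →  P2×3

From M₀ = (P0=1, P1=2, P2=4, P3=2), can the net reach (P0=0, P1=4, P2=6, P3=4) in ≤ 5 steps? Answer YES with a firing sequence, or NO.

step 1: fire t0:  (P0=1, P1=2, P2=4, P3=2) → (P0=0, P1=3, P2=4, P3=2)
step 2: fire t3:  (P0=0, P1=3, P2=4, P3=2) → (P0=0, P1=4, P2=6, P3=4)

YES — reachable via ⟨t0, t3⟩ (2 firings)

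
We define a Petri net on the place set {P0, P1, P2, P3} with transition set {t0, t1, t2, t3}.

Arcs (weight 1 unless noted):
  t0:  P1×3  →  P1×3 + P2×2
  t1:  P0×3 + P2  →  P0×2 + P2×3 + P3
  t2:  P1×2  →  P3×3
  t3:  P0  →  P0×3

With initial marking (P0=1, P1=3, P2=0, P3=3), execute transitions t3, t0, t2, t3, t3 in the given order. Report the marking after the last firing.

step 1: fire t3:  (P0=1, P1=3, P2=0, P3=3) → (P0=3, P1=3, P2=0, P3=3)
step 2: fire t0:  (P0=3, P1=3, P2=0, P3=3) → (P0=3, P1=3, P2=2, P3=3)
step 3: fire t2:  (P0=3, P1=3, P2=2, P3=3) → (P0=3, P1=1, P2=2, P3=6)
step 4: fire t3:  (P0=3, P1=1, P2=2, P3=6) → (P0=5, P1=1, P2=2, P3=6)
step 5: fire t3:  (P0=5, P1=1, P2=2, P3=6) → (P0=7, P1=1, P2=2, P3=6)

(P0=7, P1=1, P2=2, P3=6)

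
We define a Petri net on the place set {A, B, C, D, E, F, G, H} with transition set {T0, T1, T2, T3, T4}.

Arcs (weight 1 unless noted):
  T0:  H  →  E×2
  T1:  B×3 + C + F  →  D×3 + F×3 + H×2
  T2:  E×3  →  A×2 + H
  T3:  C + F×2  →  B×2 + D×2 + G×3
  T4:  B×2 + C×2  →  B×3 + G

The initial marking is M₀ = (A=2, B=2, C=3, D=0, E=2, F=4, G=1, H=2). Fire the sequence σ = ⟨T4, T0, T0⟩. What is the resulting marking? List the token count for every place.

(A=2, B=3, C=1, D=0, E=6, F=4, G=2, H=0)

step 1: fire T4:  (A=2, B=2, C=3, D=0, E=2, F=4, G=1, H=2) → (A=2, B=3, C=1, D=0, E=2, F=4, G=2, H=2)
step 2: fire T0:  (A=2, B=3, C=1, D=0, E=2, F=4, G=2, H=2) → (A=2, B=3, C=1, D=0, E=4, F=4, G=2, H=1)
step 3: fire T0:  (A=2, B=3, C=1, D=0, E=4, F=4, G=2, H=1) → (A=2, B=3, C=1, D=0, E=6, F=4, G=2, H=0)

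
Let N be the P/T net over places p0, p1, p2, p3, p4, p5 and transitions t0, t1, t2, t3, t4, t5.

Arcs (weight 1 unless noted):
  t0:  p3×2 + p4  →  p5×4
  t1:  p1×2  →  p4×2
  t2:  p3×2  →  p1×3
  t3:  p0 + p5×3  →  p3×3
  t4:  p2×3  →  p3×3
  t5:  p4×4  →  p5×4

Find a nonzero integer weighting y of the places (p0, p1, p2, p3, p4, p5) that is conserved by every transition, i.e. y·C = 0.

y = (p0:3, p1:2, p2:3, p3:3, p4:2, p5:2)

Incidence matrix C (rows=places, cols=transitions):
       t0   t1   t2   t3   t4   t5
   p0   0    0    0   -1    0    0
   p1   0   -2    3    0    0    0
   p2   0    0    0    0   -3    0
   p3  -2    0   -2    3    3    0
   p4  -1    2    0    0    0   -4
   p5   4    0    0   -3    0    4

Candidate y = [3, 2, 3, 3, 2, 2]; check y·C column-wise:
  col t0: 3·0 + 2·0 + 3·0 + 3·-2 + 2·-1 + 2·4 = 0
  col t1: 3·0 + 2·-2 + 3·0 + 3·0 + 2·2 + 2·0 = 0
  col t2: 3·0 + 2·3 + 3·0 + 3·-2 + 2·0 + 2·0 = 0
  col t3: 3·-1 + 2·0 + 3·0 + 3·3 + 2·0 + 2·-3 = 0
  col t4: 3·0 + 2·0 + 3·-3 + 3·3 + 2·0 + 2·0 = 0
  col t5: 3·0 + 2·0 + 3·0 + 3·0 + 2·-4 + 2·4 = 0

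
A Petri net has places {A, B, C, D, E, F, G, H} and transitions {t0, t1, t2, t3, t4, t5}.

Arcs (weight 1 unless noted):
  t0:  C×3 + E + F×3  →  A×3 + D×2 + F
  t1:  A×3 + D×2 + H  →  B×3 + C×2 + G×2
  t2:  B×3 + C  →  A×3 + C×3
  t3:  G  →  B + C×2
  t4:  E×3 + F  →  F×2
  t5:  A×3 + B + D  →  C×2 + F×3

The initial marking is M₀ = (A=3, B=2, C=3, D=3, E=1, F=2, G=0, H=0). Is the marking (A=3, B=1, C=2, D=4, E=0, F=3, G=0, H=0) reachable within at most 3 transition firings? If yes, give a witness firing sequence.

step 1: fire t5:  (A=3, B=2, C=3, D=3, E=1, F=2, G=0, H=0) → (A=0, B=1, C=5, D=2, E=1, F=5, G=0, H=0)
step 2: fire t0:  (A=0, B=1, C=5, D=2, E=1, F=5, G=0, H=0) → (A=3, B=1, C=2, D=4, E=0, F=3, G=0, H=0)

YES — reachable via ⟨t5, t0⟩ (2 firings)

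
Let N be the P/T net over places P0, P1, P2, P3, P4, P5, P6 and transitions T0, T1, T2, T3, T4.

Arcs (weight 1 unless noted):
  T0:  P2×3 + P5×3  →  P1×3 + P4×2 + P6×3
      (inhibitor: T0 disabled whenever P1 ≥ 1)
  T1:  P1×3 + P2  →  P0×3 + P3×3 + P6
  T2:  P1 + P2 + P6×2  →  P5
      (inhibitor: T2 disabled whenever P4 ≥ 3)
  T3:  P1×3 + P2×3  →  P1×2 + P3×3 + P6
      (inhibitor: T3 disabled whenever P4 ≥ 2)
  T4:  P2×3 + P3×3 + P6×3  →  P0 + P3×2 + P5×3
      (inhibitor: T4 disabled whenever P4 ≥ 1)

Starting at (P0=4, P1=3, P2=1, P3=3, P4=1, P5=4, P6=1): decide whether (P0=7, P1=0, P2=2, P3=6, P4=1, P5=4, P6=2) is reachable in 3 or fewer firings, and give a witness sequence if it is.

NO — not reachable within 3 firings

depth 0: 1 marking
depth 1: 2 markings reached so far
depth 2: 2 markings reached so far
(frontier empty at depth 2; search complete)
target is not among the 2 markings reachable within 3 steps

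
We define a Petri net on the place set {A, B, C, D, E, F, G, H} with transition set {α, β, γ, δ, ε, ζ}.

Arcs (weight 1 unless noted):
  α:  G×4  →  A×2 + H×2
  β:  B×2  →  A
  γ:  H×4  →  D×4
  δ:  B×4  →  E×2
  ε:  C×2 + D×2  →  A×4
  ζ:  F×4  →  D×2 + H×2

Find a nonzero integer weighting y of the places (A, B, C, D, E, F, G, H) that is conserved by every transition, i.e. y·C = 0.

Incidence matrix C (rows=places, cols=transitions):
        α    β    γ    δ    ε    ζ
    A   2    1    0    0    4    0
    B   0   -2    0   -4    0    0
    C   0    0    0    0   -2    0
    D   0    0    4    0   -2    2
    E   0    0    0    2    0    0
    F   0    0    0    0    0   -4
    G  -4    0    0    0    0    0
    H   2    0   -4    0    0    2

Candidate y = [2, 1, 4, 0, 2, 0, 1, 0]; check y·C column-wise:
  col α: 2·2 + 1·0 + 4·0 + 2·0 + 1·-4 + 0·2 = 0
  col β: 2·1 + 1·-2 + 4·0 + 2·0 + 1·0 = 0
  col γ: 2·0 + 1·0 + 4·0 + 0·4 + 2·0 + 1·0 + 0·-4 = 0
  col δ: 2·0 + 1·-4 + 4·0 + 2·2 + 1·0 = 0
  col ε: 2·4 + 1·0 + 4·-2 + 0·-2 + 2·0 + 1·0 = 0
  col ζ: 2·0 + 1·0 + 4·0 + 0·2 + 2·0 + 0·-4 + 1·0 + 0·2 = 0

y = (A:2, B:1, C:4, D:0, E:2, F:0, G:1, H:0)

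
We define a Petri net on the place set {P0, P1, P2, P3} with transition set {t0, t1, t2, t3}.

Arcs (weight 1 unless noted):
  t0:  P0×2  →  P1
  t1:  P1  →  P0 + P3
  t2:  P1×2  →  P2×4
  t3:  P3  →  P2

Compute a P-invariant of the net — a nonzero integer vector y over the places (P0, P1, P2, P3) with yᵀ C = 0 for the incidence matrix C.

Incidence matrix C (rows=places, cols=transitions):
       t0   t1   t2   t3
   P0  -2    1    0    0
   P1   1   -1   -2    0
   P2   0    0    4    1
   P3   0    1    0   -1

Candidate y = [1, 2, 1, 1]; check y·C column-wise:
  col t0: 1·-2 + 2·1 + 1·0 + 1·0 = 0
  col t1: 1·1 + 2·-1 + 1·0 + 1·1 = 0
  col t2: 1·0 + 2·-2 + 1·4 + 1·0 = 0
  col t3: 1·0 + 2·0 + 1·1 + 1·-1 = 0

y = (P0:1, P1:2, P2:1, P3:1)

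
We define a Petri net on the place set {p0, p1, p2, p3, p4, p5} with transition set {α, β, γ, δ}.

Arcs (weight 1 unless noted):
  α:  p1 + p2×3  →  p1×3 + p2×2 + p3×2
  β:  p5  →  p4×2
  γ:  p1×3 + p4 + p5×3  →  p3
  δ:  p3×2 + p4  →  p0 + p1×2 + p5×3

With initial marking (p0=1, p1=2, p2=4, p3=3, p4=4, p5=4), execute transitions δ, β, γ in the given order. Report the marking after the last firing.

step 1: fire δ:  (p0=1, p1=2, p2=4, p3=3, p4=4, p5=4) → (p0=2, p1=4, p2=4, p3=1, p4=3, p5=7)
step 2: fire β:  (p0=2, p1=4, p2=4, p3=1, p4=3, p5=7) → (p0=2, p1=4, p2=4, p3=1, p4=5, p5=6)
step 3: fire γ:  (p0=2, p1=4, p2=4, p3=1, p4=5, p5=6) → (p0=2, p1=1, p2=4, p3=2, p4=4, p5=3)

(p0=2, p1=1, p2=4, p3=2, p4=4, p5=3)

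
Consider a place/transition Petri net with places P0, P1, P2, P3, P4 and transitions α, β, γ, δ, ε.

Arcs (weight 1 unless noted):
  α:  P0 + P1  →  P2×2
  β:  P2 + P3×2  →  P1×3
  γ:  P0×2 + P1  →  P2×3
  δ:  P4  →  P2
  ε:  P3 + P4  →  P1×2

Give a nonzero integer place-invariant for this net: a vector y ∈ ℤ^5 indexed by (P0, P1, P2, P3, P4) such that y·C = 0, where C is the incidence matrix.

y = (P0:1, P1:1, P2:1, P3:1, P4:1)

Incidence matrix C (rows=places, cols=transitions):
        α    β    γ    δ    ε
   P0  -1    0   -2    0    0
   P1  -1    3   -1    0    2
   P2   2   -1    3    1    0
   P3   0   -2    0    0   -1
   P4   0    0    0   -1   -1

Candidate y = [1, 1, 1, 1, 1]; check y·C column-wise:
  col α: 1·-1 + 1·-1 + 1·2 + 1·0 + 1·0 = 0
  col β: 1·0 + 1·3 + 1·-1 + 1·-2 + 1·0 = 0
  col γ: 1·-2 + 1·-1 + 1·3 + 1·0 + 1·0 = 0
  col δ: 1·0 + 1·0 + 1·1 + 1·0 + 1·-1 = 0
  col ε: 1·0 + 1·2 + 1·0 + 1·-1 + 1·-1 = 0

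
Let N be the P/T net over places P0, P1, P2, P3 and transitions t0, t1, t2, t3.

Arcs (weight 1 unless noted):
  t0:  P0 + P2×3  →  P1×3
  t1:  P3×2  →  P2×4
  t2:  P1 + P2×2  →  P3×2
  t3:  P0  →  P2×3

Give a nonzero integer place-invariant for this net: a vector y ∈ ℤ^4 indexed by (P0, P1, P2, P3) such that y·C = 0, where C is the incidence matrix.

Incidence matrix C (rows=places, cols=transitions):
       t0   t1   t2   t3
   P0  -1    0    0   -1
   P1   3    0   -1    0
   P2  -3    4   -2    3
   P3   0   -2    2    0

Candidate y = [3, 2, 1, 2]; check y·C column-wise:
  col t0: 3·-1 + 2·3 + 1·-3 + 2·0 = 0
  col t1: 3·0 + 2·0 + 1·4 + 2·-2 = 0
  col t2: 3·0 + 2·-1 + 1·-2 + 2·2 = 0
  col t3: 3·-1 + 2·0 + 1·3 + 2·0 = 0

y = (P0:3, P1:2, P2:1, P3:2)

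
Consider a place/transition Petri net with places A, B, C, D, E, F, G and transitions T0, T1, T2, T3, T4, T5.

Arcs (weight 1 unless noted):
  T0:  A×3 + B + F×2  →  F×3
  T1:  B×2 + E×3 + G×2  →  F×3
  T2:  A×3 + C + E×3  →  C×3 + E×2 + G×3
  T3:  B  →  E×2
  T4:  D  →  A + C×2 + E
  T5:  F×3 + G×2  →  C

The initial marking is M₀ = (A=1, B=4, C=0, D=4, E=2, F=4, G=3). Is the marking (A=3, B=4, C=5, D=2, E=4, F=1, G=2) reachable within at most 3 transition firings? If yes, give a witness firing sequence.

NO — not reachable within 3 firings

depth 0: 1 marking
depth 1: 4 markings reached so far
depth 2: 11 markings reached so far
depth 3: 23 markings reached so far
target is not among the 23 markings reachable within 3 steps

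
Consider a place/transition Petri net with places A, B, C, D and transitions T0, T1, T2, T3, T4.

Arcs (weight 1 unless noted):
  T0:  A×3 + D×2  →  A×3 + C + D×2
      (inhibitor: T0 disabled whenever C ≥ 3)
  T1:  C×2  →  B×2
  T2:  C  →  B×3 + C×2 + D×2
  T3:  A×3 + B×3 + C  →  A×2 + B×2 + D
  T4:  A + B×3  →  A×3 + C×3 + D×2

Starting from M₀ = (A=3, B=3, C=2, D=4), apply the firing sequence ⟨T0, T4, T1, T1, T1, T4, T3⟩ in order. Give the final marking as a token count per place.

step 1: fire T0:  (A=3, B=3, C=2, D=4) → (A=3, B=3, C=3, D=4)
step 2: fire T4:  (A=3, B=3, C=3, D=4) → (A=5, B=0, C=6, D=6)
step 3: fire T1:  (A=5, B=0, C=6, D=6) → (A=5, B=2, C=4, D=6)
step 4: fire T1:  (A=5, B=2, C=4, D=6) → (A=5, B=4, C=2, D=6)
step 5: fire T1:  (A=5, B=4, C=2, D=6) → (A=5, B=6, C=0, D=6)
step 6: fire T4:  (A=5, B=6, C=0, D=6) → (A=7, B=3, C=3, D=8)
step 7: fire T3:  (A=7, B=3, C=3, D=8) → (A=6, B=2, C=2, D=9)

(A=6, B=2, C=2, D=9)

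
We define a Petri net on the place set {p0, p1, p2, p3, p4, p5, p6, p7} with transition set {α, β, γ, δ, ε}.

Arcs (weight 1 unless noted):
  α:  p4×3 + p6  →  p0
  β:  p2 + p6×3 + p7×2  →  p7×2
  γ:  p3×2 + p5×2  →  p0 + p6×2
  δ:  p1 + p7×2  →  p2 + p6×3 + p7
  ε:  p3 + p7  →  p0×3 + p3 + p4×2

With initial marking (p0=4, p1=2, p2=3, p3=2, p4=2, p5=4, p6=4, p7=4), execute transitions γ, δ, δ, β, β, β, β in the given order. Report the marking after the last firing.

(p0=5, p1=0, p2=1, p3=0, p4=2, p5=2, p6=0, p7=2)

step 1: fire γ:  (p0=4, p1=2, p2=3, p3=2, p4=2, p5=4, p6=4, p7=4) → (p0=5, p1=2, p2=3, p3=0, p4=2, p5=2, p6=6, p7=4)
step 2: fire δ:  (p0=5, p1=2, p2=3, p3=0, p4=2, p5=2, p6=6, p7=4) → (p0=5, p1=1, p2=4, p3=0, p4=2, p5=2, p6=9, p7=3)
step 3: fire δ:  (p0=5, p1=1, p2=4, p3=0, p4=2, p5=2, p6=9, p7=3) → (p0=5, p1=0, p2=5, p3=0, p4=2, p5=2, p6=12, p7=2)
step 4: fire β:  (p0=5, p1=0, p2=5, p3=0, p4=2, p5=2, p6=12, p7=2) → (p0=5, p1=0, p2=4, p3=0, p4=2, p5=2, p6=9, p7=2)
step 5: fire β:  (p0=5, p1=0, p2=4, p3=0, p4=2, p5=2, p6=9, p7=2) → (p0=5, p1=0, p2=3, p3=0, p4=2, p5=2, p6=6, p7=2)
step 6: fire β:  (p0=5, p1=0, p2=3, p3=0, p4=2, p5=2, p6=6, p7=2) → (p0=5, p1=0, p2=2, p3=0, p4=2, p5=2, p6=3, p7=2)
step 7: fire β:  (p0=5, p1=0, p2=2, p3=0, p4=2, p5=2, p6=3, p7=2) → (p0=5, p1=0, p2=1, p3=0, p4=2, p5=2, p6=0, p7=2)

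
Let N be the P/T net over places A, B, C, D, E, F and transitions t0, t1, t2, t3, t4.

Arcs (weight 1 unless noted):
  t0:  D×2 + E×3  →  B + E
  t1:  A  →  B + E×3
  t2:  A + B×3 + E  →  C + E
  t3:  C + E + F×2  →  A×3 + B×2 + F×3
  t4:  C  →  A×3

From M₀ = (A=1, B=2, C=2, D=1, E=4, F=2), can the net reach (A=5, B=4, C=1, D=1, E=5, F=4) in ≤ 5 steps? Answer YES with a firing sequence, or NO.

step 1: fire t1:  (A=1, B=2, C=2, D=1, E=4, F=2) → (A=0, B=3, C=2, D=1, E=7, F=2)
step 2: fire t3:  (A=0, B=3, C=2, D=1, E=7, F=2) → (A=3, B=5, C=1, D=1, E=6, F=3)
step 3: fire t2:  (A=3, B=5, C=1, D=1, E=6, F=3) → (A=2, B=2, C=2, D=1, E=6, F=3)
step 4: fire t3:  (A=2, B=2, C=2, D=1, E=6, F=3) → (A=5, B=4, C=1, D=1, E=5, F=4)

YES — reachable via ⟨t1, t3, t2, t3⟩ (4 firings)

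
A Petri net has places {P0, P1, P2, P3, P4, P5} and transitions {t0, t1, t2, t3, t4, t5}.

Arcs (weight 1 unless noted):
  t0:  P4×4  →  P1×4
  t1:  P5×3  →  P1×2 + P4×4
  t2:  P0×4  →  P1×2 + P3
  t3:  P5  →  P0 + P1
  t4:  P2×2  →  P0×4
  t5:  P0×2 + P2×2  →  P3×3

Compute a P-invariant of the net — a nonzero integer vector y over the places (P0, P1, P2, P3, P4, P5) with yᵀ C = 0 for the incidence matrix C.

y = (P0:1, P1:1, P2:2, P3:2, P4:1, P5:2)

Incidence matrix C (rows=places, cols=transitions):
       t0   t1   t2   t3   t4   t5
   P0   0    0   -4    1    4   -2
   P1   4    2    2    1    0    0
   P2   0    0    0    0   -2   -2
   P3   0    0    1    0    0    3
   P4  -4    4    0    0    0    0
   P5   0   -3    0   -1    0    0

Candidate y = [1, 1, 2, 2, 1, 2]; check y·C column-wise:
  col t0: 1·0 + 1·4 + 2·0 + 2·0 + 1·-4 + 2·0 = 0
  col t1: 1·0 + 1·2 + 2·0 + 2·0 + 1·4 + 2·-3 = 0
  col t2: 1·-4 + 1·2 + 2·0 + 2·1 + 1·0 + 2·0 = 0
  col t3: 1·1 + 1·1 + 2·0 + 2·0 + 1·0 + 2·-1 = 0
  col t4: 1·4 + 1·0 + 2·-2 + 2·0 + 1·0 + 2·0 = 0
  col t5: 1·-2 + 1·0 + 2·-2 + 2·3 + 1·0 + 2·0 = 0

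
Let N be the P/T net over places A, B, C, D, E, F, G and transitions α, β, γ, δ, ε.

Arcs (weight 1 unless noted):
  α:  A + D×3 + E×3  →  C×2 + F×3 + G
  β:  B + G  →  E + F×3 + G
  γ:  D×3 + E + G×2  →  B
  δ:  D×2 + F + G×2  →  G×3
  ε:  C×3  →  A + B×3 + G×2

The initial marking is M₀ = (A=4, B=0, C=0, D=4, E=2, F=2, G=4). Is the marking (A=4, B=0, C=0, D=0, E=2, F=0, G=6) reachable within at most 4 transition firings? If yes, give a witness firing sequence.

step 1: fire δ:  (A=4, B=0, C=0, D=4, E=2, F=2, G=4) → (A=4, B=0, C=0, D=2, E=2, F=1, G=5)
step 2: fire δ:  (A=4, B=0, C=0, D=2, E=2, F=1, G=5) → (A=4, B=0, C=0, D=0, E=2, F=0, G=6)

YES — reachable via ⟨δ, δ⟩ (2 firings)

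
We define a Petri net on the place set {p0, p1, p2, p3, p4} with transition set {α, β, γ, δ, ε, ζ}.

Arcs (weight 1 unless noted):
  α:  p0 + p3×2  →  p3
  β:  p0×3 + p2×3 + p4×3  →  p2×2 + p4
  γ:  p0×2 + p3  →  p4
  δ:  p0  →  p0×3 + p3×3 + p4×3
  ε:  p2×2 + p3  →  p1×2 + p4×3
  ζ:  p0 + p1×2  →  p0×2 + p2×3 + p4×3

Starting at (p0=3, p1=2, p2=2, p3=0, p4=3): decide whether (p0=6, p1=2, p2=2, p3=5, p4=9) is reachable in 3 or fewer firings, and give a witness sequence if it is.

step 1: fire δ:  (p0=3, p1=2, p2=2, p3=0, p4=3) → (p0=5, p1=2, p2=2, p3=3, p4=6)
step 2: fire α:  (p0=5, p1=2, p2=2, p3=3, p4=6) → (p0=4, p1=2, p2=2, p3=2, p4=6)
step 3: fire δ:  (p0=4, p1=2, p2=2, p3=2, p4=6) → (p0=6, p1=2, p2=2, p3=5, p4=9)

YES — reachable via ⟨δ, α, δ⟩ (3 firings)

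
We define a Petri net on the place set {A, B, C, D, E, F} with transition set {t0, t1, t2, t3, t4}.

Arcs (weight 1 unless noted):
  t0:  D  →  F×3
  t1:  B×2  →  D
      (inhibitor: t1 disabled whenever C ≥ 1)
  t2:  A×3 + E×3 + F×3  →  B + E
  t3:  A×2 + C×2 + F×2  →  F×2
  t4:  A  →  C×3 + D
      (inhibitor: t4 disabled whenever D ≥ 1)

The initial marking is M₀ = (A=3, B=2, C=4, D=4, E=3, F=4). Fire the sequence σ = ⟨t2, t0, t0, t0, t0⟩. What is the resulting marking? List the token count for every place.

step 1: fire t2:  (A=3, B=2, C=4, D=4, E=3, F=4) → (A=0, B=3, C=4, D=4, E=1, F=1)
step 2: fire t0:  (A=0, B=3, C=4, D=4, E=1, F=1) → (A=0, B=3, C=4, D=3, E=1, F=4)
step 3: fire t0:  (A=0, B=3, C=4, D=3, E=1, F=4) → (A=0, B=3, C=4, D=2, E=1, F=7)
step 4: fire t0:  (A=0, B=3, C=4, D=2, E=1, F=7) → (A=0, B=3, C=4, D=1, E=1, F=10)
step 5: fire t0:  (A=0, B=3, C=4, D=1, E=1, F=10) → (A=0, B=3, C=4, D=0, E=1, F=13)

(A=0, B=3, C=4, D=0, E=1, F=13)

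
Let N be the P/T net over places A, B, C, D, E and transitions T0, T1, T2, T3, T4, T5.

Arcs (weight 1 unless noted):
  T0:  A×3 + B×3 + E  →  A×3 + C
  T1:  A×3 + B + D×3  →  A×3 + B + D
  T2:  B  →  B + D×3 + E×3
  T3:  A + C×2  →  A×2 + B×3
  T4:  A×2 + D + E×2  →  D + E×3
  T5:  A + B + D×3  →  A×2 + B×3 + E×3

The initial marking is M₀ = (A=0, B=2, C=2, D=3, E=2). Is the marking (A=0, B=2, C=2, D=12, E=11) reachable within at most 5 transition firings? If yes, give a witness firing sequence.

step 1: fire T2:  (A=0, B=2, C=2, D=3, E=2) → (A=0, B=2, C=2, D=6, E=5)
step 2: fire T2:  (A=0, B=2, C=2, D=6, E=5) → (A=0, B=2, C=2, D=9, E=8)
step 3: fire T2:  (A=0, B=2, C=2, D=9, E=8) → (A=0, B=2, C=2, D=12, E=11)

YES — reachable via ⟨T2, T2, T2⟩ (3 firings)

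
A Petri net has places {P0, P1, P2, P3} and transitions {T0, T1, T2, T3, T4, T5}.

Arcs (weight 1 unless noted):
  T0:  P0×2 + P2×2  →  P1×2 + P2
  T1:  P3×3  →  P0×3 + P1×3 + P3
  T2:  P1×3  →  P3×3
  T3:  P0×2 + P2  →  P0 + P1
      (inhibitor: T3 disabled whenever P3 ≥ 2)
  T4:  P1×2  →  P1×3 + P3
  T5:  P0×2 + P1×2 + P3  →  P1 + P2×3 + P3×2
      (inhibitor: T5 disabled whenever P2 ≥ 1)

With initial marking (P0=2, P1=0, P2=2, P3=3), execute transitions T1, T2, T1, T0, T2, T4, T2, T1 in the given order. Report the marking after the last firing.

step 1: fire T1:  (P0=2, P1=0, P2=2, P3=3) → (P0=5, P1=3, P2=2, P3=1)
step 2: fire T2:  (P0=5, P1=3, P2=2, P3=1) → (P0=5, P1=0, P2=2, P3=4)
step 3: fire T1:  (P0=5, P1=0, P2=2, P3=4) → (P0=8, P1=3, P2=2, P3=2)
step 4: fire T0:  (P0=8, P1=3, P2=2, P3=2) → (P0=6, P1=5, P2=1, P3=2)
step 5: fire T2:  (P0=6, P1=5, P2=1, P3=2) → (P0=6, P1=2, P2=1, P3=5)
step 6: fire T4:  (P0=6, P1=2, P2=1, P3=5) → (P0=6, P1=3, P2=1, P3=6)
step 7: fire T2:  (P0=6, P1=3, P2=1, P3=6) → (P0=6, P1=0, P2=1, P3=9)
step 8: fire T1:  (P0=6, P1=0, P2=1, P3=9) → (P0=9, P1=3, P2=1, P3=7)

(P0=9, P1=3, P2=1, P3=7)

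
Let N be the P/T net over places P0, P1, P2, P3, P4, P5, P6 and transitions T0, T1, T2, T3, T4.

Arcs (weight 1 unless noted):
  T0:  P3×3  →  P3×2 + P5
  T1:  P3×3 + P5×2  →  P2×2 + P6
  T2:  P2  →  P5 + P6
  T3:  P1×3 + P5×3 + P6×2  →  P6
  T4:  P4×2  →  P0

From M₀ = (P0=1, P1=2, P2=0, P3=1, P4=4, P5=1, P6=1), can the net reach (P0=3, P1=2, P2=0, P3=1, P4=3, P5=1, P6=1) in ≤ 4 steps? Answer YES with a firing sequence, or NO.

depth 0: 1 marking
depth 1: 2 markings reached so far
depth 2: 3 markings reached so far
depth 3: 3 markings reached so far
(frontier empty at depth 3; search complete)
target is not among the 3 markings reachable within 4 steps

NO — not reachable within 4 firings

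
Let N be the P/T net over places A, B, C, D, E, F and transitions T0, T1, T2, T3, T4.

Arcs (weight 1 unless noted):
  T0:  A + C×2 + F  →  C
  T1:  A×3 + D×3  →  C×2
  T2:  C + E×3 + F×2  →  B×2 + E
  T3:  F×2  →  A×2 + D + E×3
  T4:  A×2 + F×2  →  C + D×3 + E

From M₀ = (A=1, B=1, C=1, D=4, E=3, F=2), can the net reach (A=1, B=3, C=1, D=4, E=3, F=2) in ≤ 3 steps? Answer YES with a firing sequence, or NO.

NO — not reachable within 3 firings

depth 0: 1 marking
depth 1: 3 markings reached so far
depth 2: 4 markings reached so far
depth 3: 4 markings reached so far
(frontier empty at depth 3; search complete)
target is not among the 4 markings reachable within 3 steps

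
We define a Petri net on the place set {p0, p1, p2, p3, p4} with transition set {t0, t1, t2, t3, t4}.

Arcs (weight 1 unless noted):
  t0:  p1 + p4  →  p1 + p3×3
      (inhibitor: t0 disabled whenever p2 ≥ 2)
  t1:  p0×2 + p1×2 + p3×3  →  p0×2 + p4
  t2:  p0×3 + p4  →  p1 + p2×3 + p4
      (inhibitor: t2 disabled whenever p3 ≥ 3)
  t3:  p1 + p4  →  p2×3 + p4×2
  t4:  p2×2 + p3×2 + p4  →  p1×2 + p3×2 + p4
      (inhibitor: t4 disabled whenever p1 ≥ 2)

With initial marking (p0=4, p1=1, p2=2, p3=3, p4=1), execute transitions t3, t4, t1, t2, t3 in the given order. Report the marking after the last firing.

step 1: fire t3:  (p0=4, p1=1, p2=2, p3=3, p4=1) → (p0=4, p1=0, p2=5, p3=3, p4=2)
step 2: fire t4:  (p0=4, p1=0, p2=5, p3=3, p4=2) → (p0=4, p1=2, p2=3, p3=3, p4=2)
step 3: fire t1:  (p0=4, p1=2, p2=3, p3=3, p4=2) → (p0=4, p1=0, p2=3, p3=0, p4=3)
step 4: fire t2:  (p0=4, p1=0, p2=3, p3=0, p4=3) → (p0=1, p1=1, p2=6, p3=0, p4=3)
step 5: fire t3:  (p0=1, p1=1, p2=6, p3=0, p4=3) → (p0=1, p1=0, p2=9, p3=0, p4=4)

(p0=1, p1=0, p2=9, p3=0, p4=4)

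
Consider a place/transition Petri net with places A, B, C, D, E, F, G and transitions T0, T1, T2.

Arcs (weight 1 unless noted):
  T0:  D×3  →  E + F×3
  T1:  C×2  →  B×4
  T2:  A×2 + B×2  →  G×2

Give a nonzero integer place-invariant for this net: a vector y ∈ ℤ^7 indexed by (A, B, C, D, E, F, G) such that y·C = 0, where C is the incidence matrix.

Incidence matrix C (rows=places, cols=transitions):
       T0   T1   T2
    A   0    0   -2
    B   0    4   -2
    C   0   -2    0
    D  -3    0    0
    E   1    0    0
    F   3    0    0
    G   0    0    2

Candidate y = [1, -1, -2, 0, 0, 0, 0]; check y·C column-wise:
  col T0: 1·0 + -1·0 + -2·0 + 0·-3 + 0·1 + 0·3 = 0
  col T1: 1·0 + -1·4 + -2·-2 = 0
  col T2: 1·-2 + -1·-2 + -2·0 + 0·2 = 0

y = (A:1, B:-1, C:-2, D:0, E:0, F:0, G:0)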